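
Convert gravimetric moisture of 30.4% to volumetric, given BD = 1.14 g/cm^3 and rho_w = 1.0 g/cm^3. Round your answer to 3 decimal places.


Step 1: theta = (w / 100) * BD / rho_w
Step 2: theta = (30.4 / 100) * 1.14 / 1.0
Step 3: theta = 0.304 * 1.14
Step 4: theta = 0.347

0.347


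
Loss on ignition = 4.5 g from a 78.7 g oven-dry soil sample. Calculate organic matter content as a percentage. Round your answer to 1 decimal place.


Step 1: OM% = 100 * LOI / sample mass
Step 2: OM = 100 * 4.5 / 78.7
Step 3: OM = 5.7%

5.7


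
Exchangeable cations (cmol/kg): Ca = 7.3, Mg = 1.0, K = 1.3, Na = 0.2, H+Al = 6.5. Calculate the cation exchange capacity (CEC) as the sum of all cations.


Step 1: CEC = Ca + Mg + K + Na + (H+Al)
Step 2: CEC = 7.3 + 1.0 + 1.3 + 0.2 + 6.5
Step 3: CEC = 16.3 cmol/kg

16.3


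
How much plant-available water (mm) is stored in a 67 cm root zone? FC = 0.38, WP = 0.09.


Step 1: Available water = (FC - WP) * depth * 10
Step 2: AW = (0.38 - 0.09) * 67 * 10
Step 3: AW = 0.29 * 67 * 10
Step 4: AW = 194.3 mm

194.3


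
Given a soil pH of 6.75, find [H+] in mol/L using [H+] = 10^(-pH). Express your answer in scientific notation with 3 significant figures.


Step 1: [H+] = 10^(-pH)
Step 2: [H+] = 10^(-6.75)
Step 3: [H+] = 1.78e-07 mol/L

1.78e-07


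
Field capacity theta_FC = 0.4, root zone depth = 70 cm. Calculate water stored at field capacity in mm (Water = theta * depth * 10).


Step 1: Water (mm) = theta_FC * depth (cm) * 10
Step 2: Water = 0.4 * 70 * 10
Step 3: Water = 280.0 mm

280.0


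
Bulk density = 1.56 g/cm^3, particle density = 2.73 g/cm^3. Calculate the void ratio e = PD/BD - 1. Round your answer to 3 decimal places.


Step 1: e = PD / BD - 1
Step 2: e = 2.73 / 1.56 - 1
Step 3: e = 1.75 - 1
Step 4: e = 0.75

0.75


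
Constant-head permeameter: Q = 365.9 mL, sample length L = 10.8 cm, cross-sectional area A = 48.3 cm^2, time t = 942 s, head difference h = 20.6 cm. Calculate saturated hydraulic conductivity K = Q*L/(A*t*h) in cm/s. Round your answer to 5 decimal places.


Step 1: K = Q * L / (A * t * h)
Step 2: Numerator = 365.9 * 10.8 = 3951.72
Step 3: Denominator = 48.3 * 942 * 20.6 = 937271.16
Step 4: K = 3951.72 / 937271.16 = 0.00422 cm/s

0.00422


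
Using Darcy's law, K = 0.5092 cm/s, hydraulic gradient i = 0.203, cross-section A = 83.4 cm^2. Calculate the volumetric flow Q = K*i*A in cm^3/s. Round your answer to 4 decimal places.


Step 1: Apply Darcy's law: Q = K * i * A
Step 2: Q = 0.5092 * 0.203 * 83.4
Step 3: Q = 8.6209 cm^3/s

8.6209


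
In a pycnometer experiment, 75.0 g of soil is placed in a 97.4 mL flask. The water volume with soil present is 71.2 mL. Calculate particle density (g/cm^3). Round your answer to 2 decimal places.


Step 1: Volume of solids = flask volume - water volume with soil
Step 2: V_solids = 97.4 - 71.2 = 26.2 mL
Step 3: Particle density = mass / V_solids = 75.0 / 26.2 = 2.86 g/cm^3

2.86


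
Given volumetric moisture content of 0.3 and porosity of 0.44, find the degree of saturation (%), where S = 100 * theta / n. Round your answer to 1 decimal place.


Step 1: S = 100 * theta_v / n
Step 2: S = 100 * 0.3 / 0.44
Step 3: S = 68.2%

68.2


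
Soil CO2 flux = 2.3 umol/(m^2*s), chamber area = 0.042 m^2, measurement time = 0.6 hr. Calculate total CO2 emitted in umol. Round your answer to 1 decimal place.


Step 1: Convert time to seconds: 0.6 hr * 3600 = 2160.0 s
Step 2: Total = flux * area * time_s
Step 3: Total = 2.3 * 0.042 * 2160.0
Step 4: Total = 208.7 umol

208.7


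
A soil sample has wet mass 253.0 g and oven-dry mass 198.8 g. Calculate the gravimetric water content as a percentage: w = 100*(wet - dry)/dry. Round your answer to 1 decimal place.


Step 1: Water mass = wet - dry = 253.0 - 198.8 = 54.2 g
Step 2: w = 100 * water mass / dry mass
Step 3: w = 100 * 54.2 / 198.8 = 27.3%

27.3


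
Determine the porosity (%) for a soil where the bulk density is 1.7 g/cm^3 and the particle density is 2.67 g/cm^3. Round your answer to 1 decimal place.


Step 1: Formula: n = 100 * (1 - BD / PD)
Step 2: n = 100 * (1 - 1.7 / 2.67)
Step 3: n = 100 * (1 - 0.6367)
Step 4: n = 36.3%

36.3


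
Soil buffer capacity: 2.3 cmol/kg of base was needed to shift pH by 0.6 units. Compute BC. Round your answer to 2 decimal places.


Step 1: BC = change in base / change in pH
Step 2: BC = 2.3 / 0.6
Step 3: BC = 3.83 cmol/(kg*pH unit)

3.83


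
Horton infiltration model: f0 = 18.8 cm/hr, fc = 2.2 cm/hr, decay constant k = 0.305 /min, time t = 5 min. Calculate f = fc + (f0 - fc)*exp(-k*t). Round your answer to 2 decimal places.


Step 1: f = fc + (f0 - fc) * exp(-k * t)
Step 2: exp(-0.305 * 5) = 0.217621
Step 3: f = 2.2 + (18.8 - 2.2) * 0.217621
Step 4: f = 2.2 + 16.6 * 0.217621
Step 5: f = 5.81 cm/hr

5.81


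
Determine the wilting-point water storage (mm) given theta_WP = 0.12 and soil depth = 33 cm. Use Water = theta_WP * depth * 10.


Step 1: Water (mm) = theta_WP * depth * 10
Step 2: Water = 0.12 * 33 * 10
Step 3: Water = 39.6 mm

39.6


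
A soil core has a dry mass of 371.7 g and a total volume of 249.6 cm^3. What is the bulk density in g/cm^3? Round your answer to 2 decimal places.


Step 1: Identify the formula: BD = dry mass / volume
Step 2: Substitute values: BD = 371.7 / 249.6
Step 3: BD = 1.49 g/cm^3

1.49


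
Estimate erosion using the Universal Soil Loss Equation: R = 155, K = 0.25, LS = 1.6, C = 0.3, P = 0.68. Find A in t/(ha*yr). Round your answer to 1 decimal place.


Step 1: A = R * K * LS * C * P
Step 2: R * K = 155 * 0.25 = 38.75
Step 3: (R*K) * LS = 38.75 * 1.6 = 62.0
Step 4: * C * P = 62.0 * 0.3 * 0.68 = 12.6
Step 5: A = 12.6 t/(ha*yr)

12.6


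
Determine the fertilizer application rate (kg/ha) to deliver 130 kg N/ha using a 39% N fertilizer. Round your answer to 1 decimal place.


Step 1: Fertilizer rate = target N / (N content / 100)
Step 2: Rate = 130 / (39 / 100)
Step 3: Rate = 130 / 0.39
Step 4: Rate = 333.3 kg/ha

333.3


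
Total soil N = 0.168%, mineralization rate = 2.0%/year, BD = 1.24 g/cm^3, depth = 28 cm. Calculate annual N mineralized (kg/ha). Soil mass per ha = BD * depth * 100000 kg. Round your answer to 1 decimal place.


Step 1: Soil mass per ha = BD * depth * 100000 = 1.24 * 28 * 100000 = 3472000 kg
Step 2: Total N pool = soil mass * N%/100 = 3472000 * 0.168/100 = 5832.96 kg/ha
Step 3: N mineralized = N pool * rate%/100 = 5832.96 * 2.0/100 = 116.7 kg/ha/yr

116.7


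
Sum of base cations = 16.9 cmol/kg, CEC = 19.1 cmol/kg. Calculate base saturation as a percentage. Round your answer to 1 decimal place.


Step 1: BS = 100 * (sum of bases) / CEC
Step 2: BS = 100 * 16.9 / 19.1
Step 3: BS = 88.5%

88.5


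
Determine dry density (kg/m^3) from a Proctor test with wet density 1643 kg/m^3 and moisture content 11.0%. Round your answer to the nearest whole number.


Step 1: Dry density = wet density / (1 + w/100)
Step 2: Dry density = 1643 / (1 + 11.0/100)
Step 3: Dry density = 1643 / 1.11
Step 4: Dry density = 1480 kg/m^3

1480


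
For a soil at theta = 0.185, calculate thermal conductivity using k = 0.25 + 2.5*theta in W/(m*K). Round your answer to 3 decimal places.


Step 1: k = 0.25 + 2.5 * theta
Step 2: k = 0.25 + 2.5 * 0.185
Step 3: k = 0.25 + 0.463
Step 4: k = 0.713 W/(m*K)

0.713


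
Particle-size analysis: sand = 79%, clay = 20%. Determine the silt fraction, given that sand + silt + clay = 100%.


Step 1: sand + silt + clay = 100%
Step 2: silt = 100 - sand - clay
Step 3: silt = 100 - 79 - 20
Step 4: silt = 1%

1


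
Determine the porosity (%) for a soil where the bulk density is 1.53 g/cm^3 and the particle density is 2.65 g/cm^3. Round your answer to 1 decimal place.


Step 1: Formula: n = 100 * (1 - BD / PD)
Step 2: n = 100 * (1 - 1.53 / 2.65)
Step 3: n = 100 * (1 - 0.57736)
Step 4: n = 42.3%

42.3


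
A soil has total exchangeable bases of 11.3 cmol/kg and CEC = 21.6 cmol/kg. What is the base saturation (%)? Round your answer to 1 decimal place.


Step 1: BS = 100 * (sum of bases) / CEC
Step 2: BS = 100 * 11.3 / 21.6
Step 3: BS = 52.3%

52.3


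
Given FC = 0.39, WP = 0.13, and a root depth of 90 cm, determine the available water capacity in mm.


Step 1: Available water = (FC - WP) * depth * 10
Step 2: AW = (0.39 - 0.13) * 90 * 10
Step 3: AW = 0.26 * 90 * 10
Step 4: AW = 234.0 mm

234.0


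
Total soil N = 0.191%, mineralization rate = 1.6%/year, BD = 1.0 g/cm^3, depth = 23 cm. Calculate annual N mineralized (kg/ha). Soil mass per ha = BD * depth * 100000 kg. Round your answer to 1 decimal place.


Step 1: Soil mass per ha = BD * depth * 100000 = 1.0 * 23 * 100000 = 2300000 kg
Step 2: Total N pool = soil mass * N%/100 = 2300000 * 0.191/100 = 4393.0 kg/ha
Step 3: N mineralized = N pool * rate%/100 = 4393.0 * 1.6/100 = 70.3 kg/ha/yr

70.3


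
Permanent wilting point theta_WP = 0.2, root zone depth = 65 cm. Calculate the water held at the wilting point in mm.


Step 1: Water (mm) = theta_WP * depth * 10
Step 2: Water = 0.2 * 65 * 10
Step 3: Water = 130.0 mm

130.0


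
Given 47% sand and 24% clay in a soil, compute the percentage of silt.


Step 1: sand + silt + clay = 100%
Step 2: silt = 100 - sand - clay
Step 3: silt = 100 - 47 - 24
Step 4: silt = 29%

29


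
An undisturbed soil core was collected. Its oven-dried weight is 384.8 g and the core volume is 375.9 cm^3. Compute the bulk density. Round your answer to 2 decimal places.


Step 1: Identify the formula: BD = dry mass / volume
Step 2: Substitute values: BD = 384.8 / 375.9
Step 3: BD = 1.02 g/cm^3

1.02


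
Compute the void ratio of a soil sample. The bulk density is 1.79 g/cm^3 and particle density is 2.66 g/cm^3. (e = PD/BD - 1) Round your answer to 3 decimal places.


Step 1: e = PD / BD - 1
Step 2: e = 2.66 / 1.79 - 1
Step 3: e = 1.48603 - 1
Step 4: e = 0.486

0.486


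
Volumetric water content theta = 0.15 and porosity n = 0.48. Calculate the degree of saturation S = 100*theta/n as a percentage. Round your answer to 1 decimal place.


Step 1: S = 100 * theta_v / n
Step 2: S = 100 * 0.15 / 0.48
Step 3: S = 31.3%

31.3


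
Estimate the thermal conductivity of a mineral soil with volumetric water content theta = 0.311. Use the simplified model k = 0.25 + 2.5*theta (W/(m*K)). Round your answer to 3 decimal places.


Step 1: k = 0.25 + 2.5 * theta
Step 2: k = 0.25 + 2.5 * 0.311
Step 3: k = 0.25 + 0.778
Step 4: k = 1.028 W/(m*K)

1.028


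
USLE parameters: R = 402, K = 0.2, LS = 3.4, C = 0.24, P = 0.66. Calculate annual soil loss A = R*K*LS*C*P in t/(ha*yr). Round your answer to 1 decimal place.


Step 1: A = R * K * LS * C * P
Step 2: R * K = 402 * 0.2 = 80.4
Step 3: (R*K) * LS = 80.4 * 3.4 = 273.36
Step 4: * C * P = 273.36 * 0.24 * 0.66 = 43.3
Step 5: A = 43.3 t/(ha*yr)

43.3


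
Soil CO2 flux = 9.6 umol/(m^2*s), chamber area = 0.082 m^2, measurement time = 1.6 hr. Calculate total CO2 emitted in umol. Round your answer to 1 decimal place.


Step 1: Convert time to seconds: 1.6 hr * 3600 = 5760.0 s
Step 2: Total = flux * area * time_s
Step 3: Total = 9.6 * 0.082 * 5760.0
Step 4: Total = 4534.3 umol

4534.3


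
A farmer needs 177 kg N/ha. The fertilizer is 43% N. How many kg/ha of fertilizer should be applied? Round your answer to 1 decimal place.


Step 1: Fertilizer rate = target N / (N content / 100)
Step 2: Rate = 177 / (43 / 100)
Step 3: Rate = 177 / 0.43
Step 4: Rate = 411.6 kg/ha

411.6


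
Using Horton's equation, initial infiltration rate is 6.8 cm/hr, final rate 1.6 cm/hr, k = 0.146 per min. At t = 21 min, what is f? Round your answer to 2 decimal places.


Step 1: f = fc + (f0 - fc) * exp(-k * t)
Step 2: exp(-0.146 * 21) = 0.046607
Step 3: f = 1.6 + (6.8 - 1.6) * 0.046607
Step 4: f = 1.6 + 5.2 * 0.046607
Step 5: f = 1.84 cm/hr

1.84


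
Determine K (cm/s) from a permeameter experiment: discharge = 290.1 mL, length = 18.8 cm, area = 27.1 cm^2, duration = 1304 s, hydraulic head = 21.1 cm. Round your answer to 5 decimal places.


Step 1: K = Q * L / (A * t * h)
Step 2: Numerator = 290.1 * 18.8 = 5453.88
Step 3: Denominator = 27.1 * 1304 * 21.1 = 745640.24
Step 4: K = 5453.88 / 745640.24 = 0.00731 cm/s

0.00731


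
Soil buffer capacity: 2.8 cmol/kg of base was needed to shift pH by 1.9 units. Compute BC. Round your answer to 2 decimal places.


Step 1: BC = change in base / change in pH
Step 2: BC = 2.8 / 1.9
Step 3: BC = 1.47 cmol/(kg*pH unit)

1.47


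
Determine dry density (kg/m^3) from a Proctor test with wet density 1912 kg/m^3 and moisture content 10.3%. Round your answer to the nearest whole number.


Step 1: Dry density = wet density / (1 + w/100)
Step 2: Dry density = 1912 / (1 + 10.3/100)
Step 3: Dry density = 1912 / 1.103
Step 4: Dry density = 1733 kg/m^3

1733


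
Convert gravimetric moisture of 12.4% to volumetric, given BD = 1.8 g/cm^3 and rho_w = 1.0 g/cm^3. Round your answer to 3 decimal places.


Step 1: theta = (w / 100) * BD / rho_w
Step 2: theta = (12.4 / 100) * 1.8 / 1.0
Step 3: theta = 0.124 * 1.8
Step 4: theta = 0.223

0.223


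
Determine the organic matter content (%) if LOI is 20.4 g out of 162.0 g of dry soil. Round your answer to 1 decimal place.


Step 1: OM% = 100 * LOI / sample mass
Step 2: OM = 100 * 20.4 / 162.0
Step 3: OM = 12.6%

12.6


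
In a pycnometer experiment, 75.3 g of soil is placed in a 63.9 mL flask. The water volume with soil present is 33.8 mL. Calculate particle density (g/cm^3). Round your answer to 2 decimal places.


Step 1: Volume of solids = flask volume - water volume with soil
Step 2: V_solids = 63.9 - 33.8 = 30.1 mL
Step 3: Particle density = mass / V_solids = 75.3 / 30.1 = 2.5 g/cm^3

2.5


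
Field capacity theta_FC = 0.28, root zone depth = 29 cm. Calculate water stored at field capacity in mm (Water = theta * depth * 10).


Step 1: Water (mm) = theta_FC * depth (cm) * 10
Step 2: Water = 0.28 * 29 * 10
Step 3: Water = 81.2 mm

81.2


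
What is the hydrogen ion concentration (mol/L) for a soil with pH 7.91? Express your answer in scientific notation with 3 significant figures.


Step 1: [H+] = 10^(-pH)
Step 2: [H+] = 10^(-7.91)
Step 3: [H+] = 1.23e-08 mol/L

1.23e-08


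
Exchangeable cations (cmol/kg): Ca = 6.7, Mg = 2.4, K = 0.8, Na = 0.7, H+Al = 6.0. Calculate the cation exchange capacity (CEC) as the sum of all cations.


Step 1: CEC = Ca + Mg + K + Na + (H+Al)
Step 2: CEC = 6.7 + 2.4 + 0.8 + 0.7 + 6.0
Step 3: CEC = 16.6 cmol/kg

16.6


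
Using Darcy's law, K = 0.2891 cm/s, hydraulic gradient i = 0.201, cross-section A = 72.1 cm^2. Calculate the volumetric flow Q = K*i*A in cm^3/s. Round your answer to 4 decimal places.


Step 1: Apply Darcy's law: Q = K * i * A
Step 2: Q = 0.2891 * 0.201 * 72.1
Step 3: Q = 4.1897 cm^3/s

4.1897


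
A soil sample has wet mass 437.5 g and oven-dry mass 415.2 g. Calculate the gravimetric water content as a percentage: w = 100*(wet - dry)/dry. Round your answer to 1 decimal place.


Step 1: Water mass = wet - dry = 437.5 - 415.2 = 22.3 g
Step 2: w = 100 * water mass / dry mass
Step 3: w = 100 * 22.3 / 415.2 = 5.4%

5.4


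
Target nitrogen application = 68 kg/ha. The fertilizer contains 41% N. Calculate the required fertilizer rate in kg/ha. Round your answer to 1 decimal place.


Step 1: Fertilizer rate = target N / (N content / 100)
Step 2: Rate = 68 / (41 / 100)
Step 3: Rate = 68 / 0.41
Step 4: Rate = 165.9 kg/ha

165.9


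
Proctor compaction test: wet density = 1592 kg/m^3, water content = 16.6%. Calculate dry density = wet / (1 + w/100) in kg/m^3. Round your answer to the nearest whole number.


Step 1: Dry density = wet density / (1 + w/100)
Step 2: Dry density = 1592 / (1 + 16.6/100)
Step 3: Dry density = 1592 / 1.166
Step 4: Dry density = 1365 kg/m^3

1365


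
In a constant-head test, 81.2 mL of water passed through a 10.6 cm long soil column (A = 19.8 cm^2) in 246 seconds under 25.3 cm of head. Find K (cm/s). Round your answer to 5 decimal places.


Step 1: K = Q * L / (A * t * h)
Step 2: Numerator = 81.2 * 10.6 = 860.72
Step 3: Denominator = 19.8 * 246 * 25.3 = 123231.24
Step 4: K = 860.72 / 123231.24 = 0.00698 cm/s

0.00698


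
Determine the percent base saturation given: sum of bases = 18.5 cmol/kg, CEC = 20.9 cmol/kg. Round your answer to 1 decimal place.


Step 1: BS = 100 * (sum of bases) / CEC
Step 2: BS = 100 * 18.5 / 20.9
Step 3: BS = 88.5%

88.5


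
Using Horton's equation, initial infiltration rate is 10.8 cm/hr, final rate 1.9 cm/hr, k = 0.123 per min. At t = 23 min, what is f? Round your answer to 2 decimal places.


Step 1: f = fc + (f0 - fc) * exp(-k * t)
Step 2: exp(-0.123 * 23) = 0.059072
Step 3: f = 1.9 + (10.8 - 1.9) * 0.059072
Step 4: f = 1.9 + 8.9 * 0.059072
Step 5: f = 2.43 cm/hr

2.43


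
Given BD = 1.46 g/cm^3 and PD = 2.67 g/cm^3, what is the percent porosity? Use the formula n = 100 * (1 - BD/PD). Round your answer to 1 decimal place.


Step 1: Formula: n = 100 * (1 - BD / PD)
Step 2: n = 100 * (1 - 1.46 / 2.67)
Step 3: n = 100 * (1 - 0.54682)
Step 4: n = 45.3%

45.3


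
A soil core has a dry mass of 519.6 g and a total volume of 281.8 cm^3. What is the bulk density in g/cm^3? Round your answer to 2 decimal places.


Step 1: Identify the formula: BD = dry mass / volume
Step 2: Substitute values: BD = 519.6 / 281.8
Step 3: BD = 1.84 g/cm^3

1.84


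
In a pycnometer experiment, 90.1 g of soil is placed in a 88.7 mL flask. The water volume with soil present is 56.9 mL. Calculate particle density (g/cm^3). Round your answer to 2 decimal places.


Step 1: Volume of solids = flask volume - water volume with soil
Step 2: V_solids = 88.7 - 56.9 = 31.8 mL
Step 3: Particle density = mass / V_solids = 90.1 / 31.8 = 2.83 g/cm^3

2.83


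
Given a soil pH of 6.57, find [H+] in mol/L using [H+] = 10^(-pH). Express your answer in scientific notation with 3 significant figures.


Step 1: [H+] = 10^(-pH)
Step 2: [H+] = 10^(-6.57)
Step 3: [H+] = 2.69e-07 mol/L

2.69e-07


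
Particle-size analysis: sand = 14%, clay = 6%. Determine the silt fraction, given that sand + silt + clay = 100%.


Step 1: sand + silt + clay = 100%
Step 2: silt = 100 - sand - clay
Step 3: silt = 100 - 14 - 6
Step 4: silt = 80%

80


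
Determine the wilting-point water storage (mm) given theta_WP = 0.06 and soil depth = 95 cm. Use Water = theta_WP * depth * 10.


Step 1: Water (mm) = theta_WP * depth * 10
Step 2: Water = 0.06 * 95 * 10
Step 3: Water = 57.0 mm

57.0


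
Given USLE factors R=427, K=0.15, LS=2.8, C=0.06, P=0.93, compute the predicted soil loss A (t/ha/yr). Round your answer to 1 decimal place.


Step 1: A = R * K * LS * C * P
Step 2: R * K = 427 * 0.15 = 64.05
Step 3: (R*K) * LS = 64.05 * 2.8 = 179.34
Step 4: * C * P = 179.34 * 0.06 * 0.93 = 10.0
Step 5: A = 10.0 t/(ha*yr)

10.0


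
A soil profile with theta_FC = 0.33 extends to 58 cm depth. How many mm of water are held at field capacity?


Step 1: Water (mm) = theta_FC * depth (cm) * 10
Step 2: Water = 0.33 * 58 * 10
Step 3: Water = 191.4 mm

191.4


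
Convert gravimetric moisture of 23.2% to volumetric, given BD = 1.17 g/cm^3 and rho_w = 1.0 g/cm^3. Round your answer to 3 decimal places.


Step 1: theta = (w / 100) * BD / rho_w
Step 2: theta = (23.2 / 100) * 1.17 / 1.0
Step 3: theta = 0.232 * 1.17
Step 4: theta = 0.271

0.271


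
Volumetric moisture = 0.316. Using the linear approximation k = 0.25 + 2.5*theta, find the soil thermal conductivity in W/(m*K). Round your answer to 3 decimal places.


Step 1: k = 0.25 + 2.5 * theta
Step 2: k = 0.25 + 2.5 * 0.316
Step 3: k = 0.25 + 0.79
Step 4: k = 1.04 W/(m*K)

1.04


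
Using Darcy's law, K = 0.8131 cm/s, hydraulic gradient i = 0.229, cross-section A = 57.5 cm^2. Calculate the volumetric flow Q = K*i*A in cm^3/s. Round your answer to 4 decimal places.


Step 1: Apply Darcy's law: Q = K * i * A
Step 2: Q = 0.8131 * 0.229 * 57.5
Step 3: Q = 10.7065 cm^3/s

10.7065


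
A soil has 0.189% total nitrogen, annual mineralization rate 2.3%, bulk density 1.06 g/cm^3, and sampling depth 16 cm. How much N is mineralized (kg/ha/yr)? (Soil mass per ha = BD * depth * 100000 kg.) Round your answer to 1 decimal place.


Step 1: Soil mass per ha = BD * depth * 100000 = 1.06 * 16 * 100000 = 1696000 kg
Step 2: Total N pool = soil mass * N%/100 = 1696000 * 0.189/100 = 3205.44 kg/ha
Step 3: N mineralized = N pool * rate%/100 = 3205.44 * 2.3/100 = 73.7 kg/ha/yr

73.7


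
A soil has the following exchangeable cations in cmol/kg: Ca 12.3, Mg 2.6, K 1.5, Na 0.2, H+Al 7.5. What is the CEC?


Step 1: CEC = Ca + Mg + K + Na + (H+Al)
Step 2: CEC = 12.3 + 2.6 + 1.5 + 0.2 + 7.5
Step 3: CEC = 24.1 cmol/kg

24.1


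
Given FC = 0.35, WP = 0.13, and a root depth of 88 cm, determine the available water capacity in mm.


Step 1: Available water = (FC - WP) * depth * 10
Step 2: AW = (0.35 - 0.13) * 88 * 10
Step 3: AW = 0.22 * 88 * 10
Step 4: AW = 193.6 mm

193.6


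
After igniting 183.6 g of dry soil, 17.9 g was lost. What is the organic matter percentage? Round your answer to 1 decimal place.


Step 1: OM% = 100 * LOI / sample mass
Step 2: OM = 100 * 17.9 / 183.6
Step 3: OM = 9.7%

9.7


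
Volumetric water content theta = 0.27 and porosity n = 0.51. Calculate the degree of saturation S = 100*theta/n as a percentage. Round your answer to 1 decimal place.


Step 1: S = 100 * theta_v / n
Step 2: S = 100 * 0.27 / 0.51
Step 3: S = 52.9%

52.9


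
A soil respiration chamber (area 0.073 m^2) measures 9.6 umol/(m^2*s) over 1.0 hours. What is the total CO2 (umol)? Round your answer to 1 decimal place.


Step 1: Convert time to seconds: 1.0 hr * 3600 = 3600.0 s
Step 2: Total = flux * area * time_s
Step 3: Total = 9.6 * 0.073 * 3600.0
Step 4: Total = 2522.9 umol

2522.9


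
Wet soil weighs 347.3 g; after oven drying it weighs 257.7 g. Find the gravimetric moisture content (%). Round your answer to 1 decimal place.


Step 1: Water mass = wet - dry = 347.3 - 257.7 = 89.6 g
Step 2: w = 100 * water mass / dry mass
Step 3: w = 100 * 89.6 / 257.7 = 34.8%

34.8


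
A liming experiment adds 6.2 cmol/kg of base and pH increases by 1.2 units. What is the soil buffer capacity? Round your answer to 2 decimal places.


Step 1: BC = change in base / change in pH
Step 2: BC = 6.2 / 1.2
Step 3: BC = 5.17 cmol/(kg*pH unit)

5.17


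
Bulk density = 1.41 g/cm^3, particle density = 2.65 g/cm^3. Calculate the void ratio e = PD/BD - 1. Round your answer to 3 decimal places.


Step 1: e = PD / BD - 1
Step 2: e = 2.65 / 1.41 - 1
Step 3: e = 1.87943 - 1
Step 4: e = 0.879

0.879


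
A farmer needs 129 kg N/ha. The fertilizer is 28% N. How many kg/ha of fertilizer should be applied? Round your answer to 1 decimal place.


Step 1: Fertilizer rate = target N / (N content / 100)
Step 2: Rate = 129 / (28 / 100)
Step 3: Rate = 129 / 0.28
Step 4: Rate = 460.7 kg/ha

460.7


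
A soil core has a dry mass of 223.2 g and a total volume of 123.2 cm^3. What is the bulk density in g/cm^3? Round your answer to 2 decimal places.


Step 1: Identify the formula: BD = dry mass / volume
Step 2: Substitute values: BD = 223.2 / 123.2
Step 3: BD = 1.81 g/cm^3

1.81


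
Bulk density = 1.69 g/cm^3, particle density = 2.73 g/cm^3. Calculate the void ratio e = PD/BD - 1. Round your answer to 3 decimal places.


Step 1: e = PD / BD - 1
Step 2: e = 2.73 / 1.69 - 1
Step 3: e = 1.61538 - 1
Step 4: e = 0.615

0.615


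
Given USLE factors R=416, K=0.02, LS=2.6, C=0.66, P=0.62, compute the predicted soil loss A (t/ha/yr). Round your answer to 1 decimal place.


Step 1: A = R * K * LS * C * P
Step 2: R * K = 416 * 0.02 = 8.32
Step 3: (R*K) * LS = 8.32 * 2.6 = 21.632
Step 4: * C * P = 21.632 * 0.66 * 0.62 = 8.9
Step 5: A = 8.9 t/(ha*yr)

8.9


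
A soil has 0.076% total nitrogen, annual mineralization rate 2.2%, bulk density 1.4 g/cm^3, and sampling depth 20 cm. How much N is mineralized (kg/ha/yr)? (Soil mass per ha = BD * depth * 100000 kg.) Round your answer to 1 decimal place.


Step 1: Soil mass per ha = BD * depth * 100000 = 1.4 * 20 * 100000 = 2800000 kg
Step 2: Total N pool = soil mass * N%/100 = 2800000 * 0.076/100 = 2128.0 kg/ha
Step 3: N mineralized = N pool * rate%/100 = 2128.0 * 2.2/100 = 46.8 kg/ha/yr

46.8


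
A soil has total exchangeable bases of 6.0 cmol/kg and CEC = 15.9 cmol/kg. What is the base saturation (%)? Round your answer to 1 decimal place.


Step 1: BS = 100 * (sum of bases) / CEC
Step 2: BS = 100 * 6.0 / 15.9
Step 3: BS = 37.7%

37.7


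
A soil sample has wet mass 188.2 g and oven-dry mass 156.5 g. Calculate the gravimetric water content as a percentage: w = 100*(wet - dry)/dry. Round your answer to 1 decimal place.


Step 1: Water mass = wet - dry = 188.2 - 156.5 = 31.7 g
Step 2: w = 100 * water mass / dry mass
Step 3: w = 100 * 31.7 / 156.5 = 20.3%

20.3


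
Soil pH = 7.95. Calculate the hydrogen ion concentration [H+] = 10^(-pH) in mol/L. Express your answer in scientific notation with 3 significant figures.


Step 1: [H+] = 10^(-pH)
Step 2: [H+] = 10^(-7.95)
Step 3: [H+] = 1.12e-08 mol/L

1.12e-08


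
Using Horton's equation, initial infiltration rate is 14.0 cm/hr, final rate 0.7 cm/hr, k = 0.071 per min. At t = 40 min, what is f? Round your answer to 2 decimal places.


Step 1: f = fc + (f0 - fc) * exp(-k * t)
Step 2: exp(-0.071 * 40) = 0.058426
Step 3: f = 0.7 + (14.0 - 0.7) * 0.058426
Step 4: f = 0.7 + 13.3 * 0.058426
Step 5: f = 1.48 cm/hr

1.48


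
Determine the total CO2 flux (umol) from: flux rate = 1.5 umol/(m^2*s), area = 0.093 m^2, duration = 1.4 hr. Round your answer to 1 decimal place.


Step 1: Convert time to seconds: 1.4 hr * 3600 = 5040.0 s
Step 2: Total = flux * area * time_s
Step 3: Total = 1.5 * 0.093 * 5040.0
Step 4: Total = 703.1 umol

703.1


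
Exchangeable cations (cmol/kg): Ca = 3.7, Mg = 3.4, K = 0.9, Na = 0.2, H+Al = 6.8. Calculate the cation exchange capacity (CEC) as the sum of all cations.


Step 1: CEC = Ca + Mg + K + Na + (H+Al)
Step 2: CEC = 3.7 + 3.4 + 0.9 + 0.2 + 6.8
Step 3: CEC = 15.0 cmol/kg

15.0


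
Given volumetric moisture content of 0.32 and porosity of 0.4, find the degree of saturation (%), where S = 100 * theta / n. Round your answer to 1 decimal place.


Step 1: S = 100 * theta_v / n
Step 2: S = 100 * 0.32 / 0.4
Step 3: S = 80.0%

80.0


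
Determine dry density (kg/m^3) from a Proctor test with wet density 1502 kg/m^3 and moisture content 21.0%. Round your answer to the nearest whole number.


Step 1: Dry density = wet density / (1 + w/100)
Step 2: Dry density = 1502 / (1 + 21.0/100)
Step 3: Dry density = 1502 / 1.21
Step 4: Dry density = 1241 kg/m^3

1241


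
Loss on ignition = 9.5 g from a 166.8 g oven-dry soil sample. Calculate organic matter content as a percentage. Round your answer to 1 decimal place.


Step 1: OM% = 100 * LOI / sample mass
Step 2: OM = 100 * 9.5 / 166.8
Step 3: OM = 5.7%

5.7


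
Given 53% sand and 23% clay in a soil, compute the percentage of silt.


Step 1: sand + silt + clay = 100%
Step 2: silt = 100 - sand - clay
Step 3: silt = 100 - 53 - 23
Step 4: silt = 24%

24


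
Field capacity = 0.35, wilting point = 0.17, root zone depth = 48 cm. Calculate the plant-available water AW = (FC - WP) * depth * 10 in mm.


Step 1: Available water = (FC - WP) * depth * 10
Step 2: AW = (0.35 - 0.17) * 48 * 10
Step 3: AW = 0.18 * 48 * 10
Step 4: AW = 86.4 mm

86.4


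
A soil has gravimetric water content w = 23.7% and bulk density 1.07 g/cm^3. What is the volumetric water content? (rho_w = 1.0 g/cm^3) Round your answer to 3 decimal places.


Step 1: theta = (w / 100) * BD / rho_w
Step 2: theta = (23.7 / 100) * 1.07 / 1.0
Step 3: theta = 0.237 * 1.07
Step 4: theta = 0.254

0.254


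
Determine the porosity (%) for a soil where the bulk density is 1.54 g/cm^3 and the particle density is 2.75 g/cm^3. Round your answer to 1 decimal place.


Step 1: Formula: n = 100 * (1 - BD / PD)
Step 2: n = 100 * (1 - 1.54 / 2.75)
Step 3: n = 100 * (1 - 0.56)
Step 4: n = 44.0%

44.0


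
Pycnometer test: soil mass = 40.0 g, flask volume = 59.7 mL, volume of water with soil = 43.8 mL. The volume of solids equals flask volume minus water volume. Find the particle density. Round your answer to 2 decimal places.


Step 1: Volume of solids = flask volume - water volume with soil
Step 2: V_solids = 59.7 - 43.8 = 15.9 mL
Step 3: Particle density = mass / V_solids = 40.0 / 15.9 = 2.52 g/cm^3

2.52


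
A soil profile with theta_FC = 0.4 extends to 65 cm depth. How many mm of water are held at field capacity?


Step 1: Water (mm) = theta_FC * depth (cm) * 10
Step 2: Water = 0.4 * 65 * 10
Step 3: Water = 260.0 mm

260.0


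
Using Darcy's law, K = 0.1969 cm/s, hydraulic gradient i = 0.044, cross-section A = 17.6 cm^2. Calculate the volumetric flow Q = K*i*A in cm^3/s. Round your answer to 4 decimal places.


Step 1: Apply Darcy's law: Q = K * i * A
Step 2: Q = 0.1969 * 0.044 * 17.6
Step 3: Q = 0.1525 cm^3/s

0.1525


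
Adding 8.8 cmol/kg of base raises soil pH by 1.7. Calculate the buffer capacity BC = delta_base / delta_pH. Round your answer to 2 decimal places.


Step 1: BC = change in base / change in pH
Step 2: BC = 8.8 / 1.7
Step 3: BC = 5.18 cmol/(kg*pH unit)

5.18


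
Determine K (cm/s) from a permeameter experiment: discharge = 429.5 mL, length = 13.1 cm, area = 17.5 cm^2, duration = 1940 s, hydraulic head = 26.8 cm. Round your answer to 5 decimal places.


Step 1: K = Q * L / (A * t * h)
Step 2: Numerator = 429.5 * 13.1 = 5626.45
Step 3: Denominator = 17.5 * 1940 * 26.8 = 909860.0
Step 4: K = 5626.45 / 909860.0 = 0.00618 cm/s

0.00618


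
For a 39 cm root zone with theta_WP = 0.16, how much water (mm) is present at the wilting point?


Step 1: Water (mm) = theta_WP * depth * 10
Step 2: Water = 0.16 * 39 * 10
Step 3: Water = 62.4 mm

62.4


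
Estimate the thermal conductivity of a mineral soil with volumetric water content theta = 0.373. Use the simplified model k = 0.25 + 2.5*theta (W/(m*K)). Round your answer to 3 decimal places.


Step 1: k = 0.25 + 2.5 * theta
Step 2: k = 0.25 + 2.5 * 0.373
Step 3: k = 0.25 + 0.933
Step 4: k = 1.183 W/(m*K)

1.183


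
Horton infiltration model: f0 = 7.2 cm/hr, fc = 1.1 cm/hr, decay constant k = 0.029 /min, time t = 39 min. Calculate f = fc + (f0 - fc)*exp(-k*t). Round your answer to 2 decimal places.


Step 1: f = fc + (f0 - fc) * exp(-k * t)
Step 2: exp(-0.029 * 39) = 0.32271
Step 3: f = 1.1 + (7.2 - 1.1) * 0.32271
Step 4: f = 1.1 + 6.1 * 0.32271
Step 5: f = 3.07 cm/hr

3.07


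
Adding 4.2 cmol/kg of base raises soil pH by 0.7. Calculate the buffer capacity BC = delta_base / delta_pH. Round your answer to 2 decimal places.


Step 1: BC = change in base / change in pH
Step 2: BC = 4.2 / 0.7
Step 3: BC = 6.0 cmol/(kg*pH unit)

6.0


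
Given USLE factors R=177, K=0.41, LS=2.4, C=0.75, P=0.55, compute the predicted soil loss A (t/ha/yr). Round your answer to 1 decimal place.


Step 1: A = R * K * LS * C * P
Step 2: R * K = 177 * 0.41 = 72.57
Step 3: (R*K) * LS = 72.57 * 2.4 = 174.168
Step 4: * C * P = 174.168 * 0.75 * 0.55 = 71.8
Step 5: A = 71.8 t/(ha*yr)

71.8


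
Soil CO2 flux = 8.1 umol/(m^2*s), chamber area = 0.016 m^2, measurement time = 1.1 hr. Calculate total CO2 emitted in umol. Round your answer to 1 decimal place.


Step 1: Convert time to seconds: 1.1 hr * 3600 = 3960.0 s
Step 2: Total = flux * area * time_s
Step 3: Total = 8.1 * 0.016 * 3960.0
Step 4: Total = 513.2 umol

513.2


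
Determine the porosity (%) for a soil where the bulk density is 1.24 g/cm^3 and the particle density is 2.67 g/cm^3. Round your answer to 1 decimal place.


Step 1: Formula: n = 100 * (1 - BD / PD)
Step 2: n = 100 * (1 - 1.24 / 2.67)
Step 3: n = 100 * (1 - 0.46442)
Step 4: n = 53.6%

53.6


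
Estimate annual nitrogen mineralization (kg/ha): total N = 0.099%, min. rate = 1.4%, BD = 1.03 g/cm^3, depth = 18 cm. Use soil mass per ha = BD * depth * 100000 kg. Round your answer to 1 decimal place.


Step 1: Soil mass per ha = BD * depth * 100000 = 1.03 * 18 * 100000 = 1854000 kg
Step 2: Total N pool = soil mass * N%/100 = 1854000 * 0.099/100 = 1835.46 kg/ha
Step 3: N mineralized = N pool * rate%/100 = 1835.46 * 1.4/100 = 25.7 kg/ha/yr

25.7


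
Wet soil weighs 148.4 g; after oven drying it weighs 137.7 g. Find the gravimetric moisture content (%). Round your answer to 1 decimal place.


Step 1: Water mass = wet - dry = 148.4 - 137.7 = 10.7 g
Step 2: w = 100 * water mass / dry mass
Step 3: w = 100 * 10.7 / 137.7 = 7.8%

7.8


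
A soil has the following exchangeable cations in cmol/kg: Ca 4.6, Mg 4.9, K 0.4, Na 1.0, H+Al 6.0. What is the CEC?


Step 1: CEC = Ca + Mg + K + Na + (H+Al)
Step 2: CEC = 4.6 + 4.9 + 0.4 + 1.0 + 6.0
Step 3: CEC = 16.9 cmol/kg

16.9


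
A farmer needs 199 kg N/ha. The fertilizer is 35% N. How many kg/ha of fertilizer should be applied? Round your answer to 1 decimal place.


Step 1: Fertilizer rate = target N / (N content / 100)
Step 2: Rate = 199 / (35 / 100)
Step 3: Rate = 199 / 0.35
Step 4: Rate = 568.6 kg/ha

568.6


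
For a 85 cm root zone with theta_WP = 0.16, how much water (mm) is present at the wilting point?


Step 1: Water (mm) = theta_WP * depth * 10
Step 2: Water = 0.16 * 85 * 10
Step 3: Water = 136.0 mm

136.0


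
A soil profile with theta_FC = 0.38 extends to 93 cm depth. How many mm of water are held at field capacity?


Step 1: Water (mm) = theta_FC * depth (cm) * 10
Step 2: Water = 0.38 * 93 * 10
Step 3: Water = 353.4 mm

353.4


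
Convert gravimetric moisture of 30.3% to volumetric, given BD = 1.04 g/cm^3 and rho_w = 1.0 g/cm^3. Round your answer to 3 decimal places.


Step 1: theta = (w / 100) * BD / rho_w
Step 2: theta = (30.3 / 100) * 1.04 / 1.0
Step 3: theta = 0.303 * 1.04
Step 4: theta = 0.315

0.315


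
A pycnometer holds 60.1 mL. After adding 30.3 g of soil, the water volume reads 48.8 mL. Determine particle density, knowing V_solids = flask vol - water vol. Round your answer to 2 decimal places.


Step 1: Volume of solids = flask volume - water volume with soil
Step 2: V_solids = 60.1 - 48.8 = 11.3 mL
Step 3: Particle density = mass / V_solids = 30.3 / 11.3 = 2.68 g/cm^3

2.68


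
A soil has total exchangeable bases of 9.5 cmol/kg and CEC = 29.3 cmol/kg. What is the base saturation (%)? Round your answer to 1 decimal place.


Step 1: BS = 100 * (sum of bases) / CEC
Step 2: BS = 100 * 9.5 / 29.3
Step 3: BS = 32.4%

32.4


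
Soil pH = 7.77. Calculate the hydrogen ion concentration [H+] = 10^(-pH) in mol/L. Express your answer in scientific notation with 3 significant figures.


Step 1: [H+] = 10^(-pH)
Step 2: [H+] = 10^(-7.77)
Step 3: [H+] = 1.70e-08 mol/L

1.70e-08


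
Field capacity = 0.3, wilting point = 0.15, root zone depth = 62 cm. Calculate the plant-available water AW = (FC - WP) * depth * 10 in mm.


Step 1: Available water = (FC - WP) * depth * 10
Step 2: AW = (0.3 - 0.15) * 62 * 10
Step 3: AW = 0.15 * 62 * 10
Step 4: AW = 93.0 mm

93.0


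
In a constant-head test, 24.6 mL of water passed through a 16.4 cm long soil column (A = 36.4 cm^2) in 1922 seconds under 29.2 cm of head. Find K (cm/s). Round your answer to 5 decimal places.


Step 1: K = Q * L / (A * t * h)
Step 2: Numerator = 24.6 * 16.4 = 403.44
Step 3: Denominator = 36.4 * 1922 * 29.2 = 2042855.36
Step 4: K = 403.44 / 2042855.36 = 0.0002 cm/s

0.0002


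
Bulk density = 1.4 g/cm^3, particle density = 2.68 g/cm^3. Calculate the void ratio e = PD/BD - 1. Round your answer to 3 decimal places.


Step 1: e = PD / BD - 1
Step 2: e = 2.68 / 1.4 - 1
Step 3: e = 1.91429 - 1
Step 4: e = 0.914

0.914


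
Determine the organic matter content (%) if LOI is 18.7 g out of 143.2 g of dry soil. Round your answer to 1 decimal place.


Step 1: OM% = 100 * LOI / sample mass
Step 2: OM = 100 * 18.7 / 143.2
Step 3: OM = 13.1%

13.1


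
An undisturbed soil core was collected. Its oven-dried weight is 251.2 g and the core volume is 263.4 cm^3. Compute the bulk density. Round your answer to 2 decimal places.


Step 1: Identify the formula: BD = dry mass / volume
Step 2: Substitute values: BD = 251.2 / 263.4
Step 3: BD = 0.95 g/cm^3

0.95


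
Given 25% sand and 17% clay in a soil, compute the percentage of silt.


Step 1: sand + silt + clay = 100%
Step 2: silt = 100 - sand - clay
Step 3: silt = 100 - 25 - 17
Step 4: silt = 58%

58


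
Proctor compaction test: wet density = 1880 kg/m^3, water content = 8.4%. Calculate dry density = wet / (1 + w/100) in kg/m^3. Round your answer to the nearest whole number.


Step 1: Dry density = wet density / (1 + w/100)
Step 2: Dry density = 1880 / (1 + 8.4/100)
Step 3: Dry density = 1880 / 1.084
Step 4: Dry density = 1734 kg/m^3

1734


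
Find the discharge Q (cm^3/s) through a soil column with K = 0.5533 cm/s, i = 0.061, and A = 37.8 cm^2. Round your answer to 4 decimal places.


Step 1: Apply Darcy's law: Q = K * i * A
Step 2: Q = 0.5533 * 0.061 * 37.8
Step 3: Q = 1.2758 cm^3/s

1.2758


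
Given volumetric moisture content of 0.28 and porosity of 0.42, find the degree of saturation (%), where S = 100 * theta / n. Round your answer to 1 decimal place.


Step 1: S = 100 * theta_v / n
Step 2: S = 100 * 0.28 / 0.42
Step 3: S = 66.7%

66.7


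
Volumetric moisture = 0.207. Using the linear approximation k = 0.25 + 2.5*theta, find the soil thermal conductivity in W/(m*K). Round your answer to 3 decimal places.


Step 1: k = 0.25 + 2.5 * theta
Step 2: k = 0.25 + 2.5 * 0.207
Step 3: k = 0.25 + 0.518
Step 4: k = 0.768 W/(m*K)

0.768


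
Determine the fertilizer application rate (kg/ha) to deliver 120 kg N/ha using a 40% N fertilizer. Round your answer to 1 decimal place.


Step 1: Fertilizer rate = target N / (N content / 100)
Step 2: Rate = 120 / (40 / 100)
Step 3: Rate = 120 / 0.4
Step 4: Rate = 300.0 kg/ha

300.0


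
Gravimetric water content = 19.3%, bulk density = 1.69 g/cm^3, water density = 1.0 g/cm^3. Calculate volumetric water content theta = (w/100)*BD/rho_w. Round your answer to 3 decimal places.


Step 1: theta = (w / 100) * BD / rho_w
Step 2: theta = (19.3 / 100) * 1.69 / 1.0
Step 3: theta = 0.193 * 1.69
Step 4: theta = 0.326

0.326


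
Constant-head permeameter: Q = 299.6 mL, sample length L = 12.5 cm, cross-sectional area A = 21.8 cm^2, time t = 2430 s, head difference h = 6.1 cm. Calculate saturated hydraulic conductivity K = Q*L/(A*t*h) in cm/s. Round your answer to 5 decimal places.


Step 1: K = Q * L / (A * t * h)
Step 2: Numerator = 299.6 * 12.5 = 3745.0
Step 3: Denominator = 21.8 * 2430 * 6.1 = 323141.4
Step 4: K = 3745.0 / 323141.4 = 0.01159 cm/s

0.01159


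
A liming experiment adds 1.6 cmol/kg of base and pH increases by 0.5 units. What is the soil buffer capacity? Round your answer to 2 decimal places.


Step 1: BC = change in base / change in pH
Step 2: BC = 1.6 / 0.5
Step 3: BC = 3.2 cmol/(kg*pH unit)

3.2


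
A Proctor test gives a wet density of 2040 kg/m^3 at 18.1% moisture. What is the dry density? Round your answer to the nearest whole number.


Step 1: Dry density = wet density / (1 + w/100)
Step 2: Dry density = 2040 / (1 + 18.1/100)
Step 3: Dry density = 2040 / 1.181
Step 4: Dry density = 1727 kg/m^3

1727


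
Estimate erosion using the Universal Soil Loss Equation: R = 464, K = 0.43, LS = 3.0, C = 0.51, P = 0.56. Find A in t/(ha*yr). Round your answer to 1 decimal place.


Step 1: A = R * K * LS * C * P
Step 2: R * K = 464 * 0.43 = 199.52
Step 3: (R*K) * LS = 199.52 * 3.0 = 598.56
Step 4: * C * P = 598.56 * 0.51 * 0.56 = 170.9
Step 5: A = 170.9 t/(ha*yr)

170.9


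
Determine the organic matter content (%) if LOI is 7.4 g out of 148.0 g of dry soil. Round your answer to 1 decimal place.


Step 1: OM% = 100 * LOI / sample mass
Step 2: OM = 100 * 7.4 / 148.0
Step 3: OM = 5.0%

5.0


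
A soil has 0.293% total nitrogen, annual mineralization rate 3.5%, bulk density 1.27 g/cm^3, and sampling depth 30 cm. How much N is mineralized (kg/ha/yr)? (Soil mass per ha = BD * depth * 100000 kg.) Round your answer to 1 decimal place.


Step 1: Soil mass per ha = BD * depth * 100000 = 1.27 * 30 * 100000 = 3810000 kg
Step 2: Total N pool = soil mass * N%/100 = 3810000 * 0.293/100 = 11163.3 kg/ha
Step 3: N mineralized = N pool * rate%/100 = 11163.3 * 3.5/100 = 390.7 kg/ha/yr

390.7
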